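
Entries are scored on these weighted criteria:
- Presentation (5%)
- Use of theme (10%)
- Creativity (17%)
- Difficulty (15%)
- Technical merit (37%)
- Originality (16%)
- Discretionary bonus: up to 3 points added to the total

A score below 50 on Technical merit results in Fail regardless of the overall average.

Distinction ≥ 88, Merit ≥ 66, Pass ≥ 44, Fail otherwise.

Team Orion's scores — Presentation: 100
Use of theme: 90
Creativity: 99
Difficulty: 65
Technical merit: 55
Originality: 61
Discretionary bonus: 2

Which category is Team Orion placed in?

Technical merit score 55 ≥ 50: minimum met.
Weighted total:
  Presentation 100 × 0.05 = 5
  Use of theme 90 × 0.1 = 9
  Creativity 99 × 0.17 = 16.83
  Difficulty 65 × 0.15 = 9.75
  Technical merit 55 × 0.37 = 20.35
  Originality 61 × 0.16 = 9.76
Sum = 70.69
Discretionary bonus: 70.69 + 2 = 72.69
72.69 is ≥ 66 and < 88 → Merit

Merit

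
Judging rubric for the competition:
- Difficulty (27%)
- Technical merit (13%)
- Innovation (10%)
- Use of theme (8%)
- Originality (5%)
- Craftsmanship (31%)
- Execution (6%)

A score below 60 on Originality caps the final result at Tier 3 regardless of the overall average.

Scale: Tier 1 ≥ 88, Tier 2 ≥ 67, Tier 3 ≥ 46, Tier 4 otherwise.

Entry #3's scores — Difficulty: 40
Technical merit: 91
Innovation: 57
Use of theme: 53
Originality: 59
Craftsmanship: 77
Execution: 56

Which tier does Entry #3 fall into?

Originality score 59 < 60: minimum not met.
Weighted total:
  Difficulty 40 × 0.27 = 10.8
  Technical merit 91 × 0.13 = 11.83
  Innovation 57 × 0.1 = 5.7
  Use of theme 53 × 0.08 = 4.24
  Originality 59 × 0.05 = 2.95
  Craftsmanship 77 × 0.31 = 23.87
  Execution 56 × 0.06 = 3.36
Sum = 62.75
62.75 would be Tier 3; cap at Tier 3 applies → Tier 3.

Tier 3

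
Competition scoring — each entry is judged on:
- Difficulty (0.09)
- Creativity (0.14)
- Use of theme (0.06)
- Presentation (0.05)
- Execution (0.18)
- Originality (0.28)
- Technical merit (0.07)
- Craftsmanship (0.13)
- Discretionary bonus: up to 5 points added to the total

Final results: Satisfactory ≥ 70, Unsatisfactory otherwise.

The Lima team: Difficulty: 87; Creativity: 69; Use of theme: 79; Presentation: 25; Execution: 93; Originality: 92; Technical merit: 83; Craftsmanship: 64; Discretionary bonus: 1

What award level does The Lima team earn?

Weighted total:
  Difficulty 87 × 0.09 = 7.83
  Creativity 69 × 0.14 = 9.66
  Use of theme 79 × 0.06 = 4.74
  Presentation 25 × 0.05 = 1.25
  Execution 93 × 0.18 = 16.74
  Originality 92 × 0.28 = 25.76
  Technical merit 83 × 0.07 = 5.81
  Craftsmanship 64 × 0.13 = 8.32
Sum = 80.11
Discretionary bonus: 80.11 + 1 = 81.11
81.11 ≥ 70 → Satisfactory

Satisfactory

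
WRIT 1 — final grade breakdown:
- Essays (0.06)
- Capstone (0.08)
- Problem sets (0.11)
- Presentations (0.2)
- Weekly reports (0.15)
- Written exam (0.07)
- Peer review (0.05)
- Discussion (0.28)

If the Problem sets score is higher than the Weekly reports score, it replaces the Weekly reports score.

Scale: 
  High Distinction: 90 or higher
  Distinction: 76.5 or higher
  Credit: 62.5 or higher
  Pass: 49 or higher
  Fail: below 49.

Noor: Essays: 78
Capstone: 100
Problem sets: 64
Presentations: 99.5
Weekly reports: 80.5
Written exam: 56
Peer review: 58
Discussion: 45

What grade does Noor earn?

Credit

Problem sets (64) ≤ Weekly reports (80.5), so Weekly reports stays at 80.5.
Weighted total:
  Essays 78 × 0.06 = 4.68
  Capstone 100 × 0.08 = 8
  Problem sets 64 × 0.11 = 7.04
  Presentations 99.5 × 0.2 = 19.9
  Weekly reports 80.5 × 0.15 = 12.075
  Written exam 56 × 0.07 = 3.92
  Peer review 58 × 0.05 = 2.9
  Discussion 45 × 0.28 = 12.6
Sum = 71.115
71.115 is ≥ 62.5 and < 76.5 → Credit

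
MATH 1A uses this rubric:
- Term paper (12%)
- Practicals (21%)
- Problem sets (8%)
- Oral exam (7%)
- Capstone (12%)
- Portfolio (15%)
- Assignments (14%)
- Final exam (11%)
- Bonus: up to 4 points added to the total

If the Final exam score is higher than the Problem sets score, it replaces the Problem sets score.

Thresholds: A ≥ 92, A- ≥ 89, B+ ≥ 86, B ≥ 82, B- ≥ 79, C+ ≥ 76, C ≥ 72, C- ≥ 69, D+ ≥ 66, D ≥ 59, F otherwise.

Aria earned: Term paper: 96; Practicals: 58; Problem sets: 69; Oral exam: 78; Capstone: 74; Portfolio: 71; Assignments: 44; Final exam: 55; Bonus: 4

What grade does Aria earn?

C-

Final exam (55) ≤ Problem sets (69), so Problem sets stays at 69.
Weighted total:
  Term paper 96 × 0.12 = 11.52
  Practicals 58 × 0.21 = 12.18
  Problem sets 69 × 0.08 = 5.52
  Oral exam 78 × 0.07 = 5.46
  Capstone 74 × 0.12 = 8.88
  Portfolio 71 × 0.15 = 10.65
  Assignments 44 × 0.14 = 6.16
  Final exam 55 × 0.11 = 6.05
Sum = 66.42
Bonus: 66.42 + 4 = 70.42
70.42 is ≥ 69 and < 72 → C-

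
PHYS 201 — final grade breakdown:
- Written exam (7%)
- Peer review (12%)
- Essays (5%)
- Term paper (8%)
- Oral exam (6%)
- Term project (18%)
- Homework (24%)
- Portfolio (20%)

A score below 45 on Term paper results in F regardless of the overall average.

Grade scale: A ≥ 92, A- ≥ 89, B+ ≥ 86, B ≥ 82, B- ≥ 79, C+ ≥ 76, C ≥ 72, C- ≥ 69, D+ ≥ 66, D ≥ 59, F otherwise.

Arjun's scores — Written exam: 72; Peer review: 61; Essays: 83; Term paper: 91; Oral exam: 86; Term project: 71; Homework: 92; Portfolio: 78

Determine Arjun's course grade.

B-

Term paper score 91 ≥ 45: minimum met.
Weighted total:
  Written exam 72 × 0.07 = 5.04
  Peer review 61 × 0.12 = 7.32
  Essays 83 × 0.05 = 4.15
  Term paper 91 × 0.08 = 7.28
  Oral exam 86 × 0.06 = 5.16
  Term project 71 × 0.18 = 12.78
  Homework 92 × 0.24 = 22.08
  Portfolio 78 × 0.2 = 15.6
Sum = 79.41
79.41 is ≥ 79 and < 82 → B-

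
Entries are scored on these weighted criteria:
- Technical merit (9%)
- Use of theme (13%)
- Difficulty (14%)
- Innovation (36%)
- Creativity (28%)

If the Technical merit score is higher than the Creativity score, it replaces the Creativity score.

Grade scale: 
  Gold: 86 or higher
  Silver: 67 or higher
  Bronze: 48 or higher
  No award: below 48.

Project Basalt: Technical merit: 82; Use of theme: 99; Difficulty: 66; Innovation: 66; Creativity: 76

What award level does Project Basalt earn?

Technical merit (82) > Creativity (76), so Creativity counts as 82.
Weighted total:
  Technical merit 82 × 0.09 = 7.38
  Use of theme 99 × 0.13 = 12.87
  Difficulty 66 × 0.14 = 9.24
  Innovation 66 × 0.36 = 23.76
  Creativity 82 × 0.28 = 22.96
Sum = 76.21
76.21 is ≥ 67 and < 86 → Silver

Silver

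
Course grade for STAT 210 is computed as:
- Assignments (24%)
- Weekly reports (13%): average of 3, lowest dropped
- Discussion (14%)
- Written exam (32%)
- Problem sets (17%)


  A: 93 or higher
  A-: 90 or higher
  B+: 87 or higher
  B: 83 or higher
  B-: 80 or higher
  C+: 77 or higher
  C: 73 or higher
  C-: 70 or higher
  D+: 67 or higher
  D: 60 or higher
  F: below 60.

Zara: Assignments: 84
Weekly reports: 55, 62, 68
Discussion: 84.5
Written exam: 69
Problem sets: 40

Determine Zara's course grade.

Weekly reports: drop 55 → average of remaining 2 = 130/2 = 65
Weighted total:
  Assignments 84 × 0.24 = 20.16
  Weekly reports 65 × 0.13 = 8.45
  Discussion 84.5 × 0.14 = 11.83
  Written exam 69 × 0.32 = 22.08
  Problem sets 40 × 0.17 = 6.8
Sum = 69.32
69.32 is ≥ 67 and < 70 → D+

D+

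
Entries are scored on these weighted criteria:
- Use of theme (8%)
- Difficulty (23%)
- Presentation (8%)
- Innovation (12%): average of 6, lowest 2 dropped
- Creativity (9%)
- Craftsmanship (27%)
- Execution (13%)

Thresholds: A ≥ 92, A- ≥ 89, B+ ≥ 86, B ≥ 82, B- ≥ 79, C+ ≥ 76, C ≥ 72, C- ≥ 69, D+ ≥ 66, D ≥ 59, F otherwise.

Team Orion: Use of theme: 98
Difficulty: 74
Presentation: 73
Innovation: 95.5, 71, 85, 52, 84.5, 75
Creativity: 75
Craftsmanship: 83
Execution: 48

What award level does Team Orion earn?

C+

Innovation: drop 52, 71 → average of remaining 4 = 340/4 = 85
Weighted total:
  Use of theme 98 × 0.08 = 7.84
  Difficulty 74 × 0.23 = 17.02
  Presentation 73 × 0.08 = 5.84
  Innovation 85 × 0.12 = 10.2
  Creativity 75 × 0.09 = 6.75
  Craftsmanship 83 × 0.27 = 22.41
  Execution 48 × 0.13 = 6.24
Sum = 76.3
76.3 is ≥ 76 and < 79 → C+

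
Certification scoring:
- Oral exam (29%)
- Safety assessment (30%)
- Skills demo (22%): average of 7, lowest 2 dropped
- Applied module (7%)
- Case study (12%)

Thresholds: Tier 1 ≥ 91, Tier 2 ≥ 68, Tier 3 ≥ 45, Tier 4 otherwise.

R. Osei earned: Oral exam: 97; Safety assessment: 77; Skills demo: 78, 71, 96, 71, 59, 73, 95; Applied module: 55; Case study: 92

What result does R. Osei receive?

Skills demo: drop 59, 71 → average of remaining 5 = 413/5 = 82.6
Weighted total:
  Oral exam 97 × 0.29 = 28.13
  Safety assessment 77 × 0.3 = 23.1
  Skills demo 82.6 × 0.22 = 18.172
  Applied module 55 × 0.07 = 3.85
  Case study 92 × 0.12 = 11.04
Sum = 84.292
84.292 is ≥ 68 and < 91 → Tier 2

Tier 2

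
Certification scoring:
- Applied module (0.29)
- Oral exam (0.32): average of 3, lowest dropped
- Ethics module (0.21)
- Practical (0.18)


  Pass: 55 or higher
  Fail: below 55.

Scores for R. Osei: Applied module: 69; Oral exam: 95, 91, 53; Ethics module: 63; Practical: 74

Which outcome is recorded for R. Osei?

Pass

Oral exam: drop 53 → average of remaining 2 = 186/2 = 93
Weighted total:
  Applied module 69 × 0.29 = 20.01
  Oral exam 93 × 0.32 = 29.76
  Ethics module 63 × 0.21 = 13.23
  Practical 74 × 0.18 = 13.32
Sum = 76.32
76.32 ≥ 55 → Pass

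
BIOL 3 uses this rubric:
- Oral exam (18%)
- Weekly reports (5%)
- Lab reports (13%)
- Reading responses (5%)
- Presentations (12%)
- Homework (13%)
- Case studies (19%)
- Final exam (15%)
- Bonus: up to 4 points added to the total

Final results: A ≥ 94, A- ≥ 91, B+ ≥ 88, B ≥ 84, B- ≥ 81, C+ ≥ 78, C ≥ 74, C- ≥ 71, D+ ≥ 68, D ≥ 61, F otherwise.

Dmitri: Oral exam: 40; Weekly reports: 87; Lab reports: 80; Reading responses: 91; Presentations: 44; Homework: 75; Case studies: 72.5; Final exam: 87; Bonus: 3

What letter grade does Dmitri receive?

Weighted total:
  Oral exam 40 × 0.18 = 7.2
  Weekly reports 87 × 0.05 = 4.35
  Lab reports 80 × 0.13 = 10.4
  Reading responses 91 × 0.05 = 4.55
  Presentations 44 × 0.12 = 5.28
  Homework 75 × 0.13 = 9.75
  Case studies 72.5 × 0.19 = 13.775
  Final exam 87 × 0.15 = 13.05
Sum = 68.355
Bonus: 68.355 + 3 = 71.355
71.355 is ≥ 71 and < 74 → C-

C-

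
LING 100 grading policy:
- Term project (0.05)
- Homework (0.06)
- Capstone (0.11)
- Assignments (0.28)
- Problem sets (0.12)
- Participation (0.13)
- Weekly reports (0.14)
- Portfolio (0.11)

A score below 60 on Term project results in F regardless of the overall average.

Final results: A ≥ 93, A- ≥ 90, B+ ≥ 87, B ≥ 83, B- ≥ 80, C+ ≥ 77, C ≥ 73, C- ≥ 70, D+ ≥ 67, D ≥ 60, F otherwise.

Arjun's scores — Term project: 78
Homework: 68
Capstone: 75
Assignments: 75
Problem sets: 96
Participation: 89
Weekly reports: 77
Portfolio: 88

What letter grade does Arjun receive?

Term project score 78 ≥ 60: minimum met.
Weighted total:
  Term project 78 × 0.05 = 3.9
  Homework 68 × 0.06 = 4.08
  Capstone 75 × 0.11 = 8.25
  Assignments 75 × 0.28 = 21
  Problem sets 96 × 0.12 = 11.52
  Participation 89 × 0.13 = 11.57
  Weekly reports 77 × 0.14 = 10.78
  Portfolio 88 × 0.11 = 9.68
Sum = 80.78
80.78 is ≥ 80 and < 83 → B-

B-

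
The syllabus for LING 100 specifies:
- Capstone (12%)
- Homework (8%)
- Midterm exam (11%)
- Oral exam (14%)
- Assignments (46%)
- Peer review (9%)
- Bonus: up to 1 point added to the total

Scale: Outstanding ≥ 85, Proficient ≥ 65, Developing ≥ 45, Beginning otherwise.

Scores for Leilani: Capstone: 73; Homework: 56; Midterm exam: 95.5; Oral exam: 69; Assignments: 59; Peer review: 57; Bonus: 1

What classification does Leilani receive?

Proficient

Weighted total:
  Capstone 73 × 0.12 = 8.76
  Homework 56 × 0.08 = 4.48
  Midterm exam 95.5 × 0.11 = 10.505
  Oral exam 69 × 0.14 = 9.66
  Assignments 59 × 0.46 = 27.14
  Peer review 57 × 0.09 = 5.13
Sum = 65.675
Bonus: 65.675 + 1 = 66.675
66.675 is ≥ 65 and < 85 → Proficient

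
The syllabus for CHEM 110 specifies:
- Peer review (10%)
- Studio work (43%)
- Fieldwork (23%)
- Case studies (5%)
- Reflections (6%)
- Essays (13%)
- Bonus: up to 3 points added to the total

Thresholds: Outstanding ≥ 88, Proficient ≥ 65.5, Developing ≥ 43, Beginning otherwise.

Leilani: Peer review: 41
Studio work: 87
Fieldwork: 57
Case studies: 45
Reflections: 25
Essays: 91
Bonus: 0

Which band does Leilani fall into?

Weighted total:
  Peer review 41 × 0.1 = 4.1
  Studio work 87 × 0.43 = 37.41
  Fieldwork 57 × 0.23 = 13.11
  Case studies 45 × 0.05 = 2.25
  Reflections 25 × 0.06 = 1.5
  Essays 91 × 0.13 = 11.83
Sum = 70.2
Bonus: 70.2 + 0 = 70.2
70.2 is ≥ 65.5 and < 88 → Proficient

Proficient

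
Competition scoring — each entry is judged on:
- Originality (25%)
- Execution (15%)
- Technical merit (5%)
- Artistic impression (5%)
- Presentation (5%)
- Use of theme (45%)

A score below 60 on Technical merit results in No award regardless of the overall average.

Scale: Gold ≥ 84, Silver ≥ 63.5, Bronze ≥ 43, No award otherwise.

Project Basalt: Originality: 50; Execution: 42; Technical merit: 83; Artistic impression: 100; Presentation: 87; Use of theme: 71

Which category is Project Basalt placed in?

Technical merit score 83 ≥ 60: minimum met.
Weighted total:
  Originality 50 × 0.25 = 12.5
  Execution 42 × 0.15 = 6.3
  Technical merit 83 × 0.05 = 4.15
  Artistic impression 100 × 0.05 = 5
  Presentation 87 × 0.05 = 4.35
  Use of theme 71 × 0.45 = 31.95
Sum = 64.25
64.25 is ≥ 63.5 and < 84 → Silver

Silver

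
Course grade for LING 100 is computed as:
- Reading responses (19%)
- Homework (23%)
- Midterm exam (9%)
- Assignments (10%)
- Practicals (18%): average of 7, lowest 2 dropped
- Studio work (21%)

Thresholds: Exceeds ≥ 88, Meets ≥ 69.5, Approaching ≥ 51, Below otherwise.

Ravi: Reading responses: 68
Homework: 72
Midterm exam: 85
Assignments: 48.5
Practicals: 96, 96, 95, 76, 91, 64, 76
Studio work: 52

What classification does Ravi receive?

Approaching

Practicals: drop 64, 76 → average of remaining 5 = 454/5 = 90.8
Weighted total:
  Reading responses 68 × 0.19 = 12.92
  Homework 72 × 0.23 = 16.56
  Midterm exam 85 × 0.09 = 7.65
  Assignments 48.5 × 0.1 = 4.85
  Practicals 90.8 × 0.18 = 16.344
  Studio work 52 × 0.21 = 10.92
Sum = 69.244
69.244 is ≥ 51 and < 69.5 → Approaching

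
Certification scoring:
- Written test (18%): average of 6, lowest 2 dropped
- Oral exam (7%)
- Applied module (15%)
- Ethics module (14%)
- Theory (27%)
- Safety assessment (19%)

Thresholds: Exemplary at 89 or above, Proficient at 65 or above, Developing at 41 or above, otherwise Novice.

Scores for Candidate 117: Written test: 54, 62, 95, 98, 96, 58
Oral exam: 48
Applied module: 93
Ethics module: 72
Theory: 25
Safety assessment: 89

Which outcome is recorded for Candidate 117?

Written test: drop 54, 58 → average of remaining 4 = 351/4 = 87.75
Weighted total:
  Written test 87.75 × 0.18 = 15.795
  Oral exam 48 × 0.07 = 3.36
  Applied module 93 × 0.15 = 13.95
  Ethics module 72 × 0.14 = 10.08
  Theory 25 × 0.27 = 6.75
  Safety assessment 89 × 0.19 = 16.91
Sum = 66.845
66.845 is ≥ 65 and < 89 → Proficient

Proficient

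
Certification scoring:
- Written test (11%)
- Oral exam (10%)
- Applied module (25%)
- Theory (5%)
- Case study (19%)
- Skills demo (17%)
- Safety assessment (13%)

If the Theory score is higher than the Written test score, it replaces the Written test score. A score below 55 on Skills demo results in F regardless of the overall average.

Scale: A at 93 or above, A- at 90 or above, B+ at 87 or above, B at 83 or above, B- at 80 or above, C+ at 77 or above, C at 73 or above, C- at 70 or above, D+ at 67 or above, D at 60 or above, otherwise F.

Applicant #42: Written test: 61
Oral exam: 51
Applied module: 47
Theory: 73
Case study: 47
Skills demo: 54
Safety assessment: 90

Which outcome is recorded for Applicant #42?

F

Theory (73) > Written test (61), so Written test counts as 73.
Skills demo score 54 < 55: minimum not met.
Weighted total:
  Written test 73 × 0.11 = 8.03
  Oral exam 51 × 0.1 = 5.1
  Applied module 47 × 0.25 = 11.75
  Theory 73 × 0.05 = 3.65
  Case study 47 × 0.19 = 8.93
  Skills demo 54 × 0.17 = 9.18
  Safety assessment 90 × 0.13 = 11.7
Sum = 58.34
Because the Skills demo minimum was not met, the result is F.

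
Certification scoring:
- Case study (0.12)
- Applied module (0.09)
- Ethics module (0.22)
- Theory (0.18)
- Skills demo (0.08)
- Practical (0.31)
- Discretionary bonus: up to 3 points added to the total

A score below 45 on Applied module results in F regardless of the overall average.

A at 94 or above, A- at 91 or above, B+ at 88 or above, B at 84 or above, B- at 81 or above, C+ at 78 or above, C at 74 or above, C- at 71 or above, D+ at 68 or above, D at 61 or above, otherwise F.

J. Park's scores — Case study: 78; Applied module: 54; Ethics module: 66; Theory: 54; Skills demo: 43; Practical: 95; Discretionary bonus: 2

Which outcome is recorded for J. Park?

Applied module score 54 ≥ 45: minimum met.
Weighted total:
  Case study 78 × 0.12 = 9.36
  Applied module 54 × 0.09 = 4.86
  Ethics module 66 × 0.22 = 14.52
  Theory 54 × 0.18 = 9.72
  Skills demo 43 × 0.08 = 3.44
  Practical 95 × 0.31 = 29.45
Sum = 71.35
Discretionary bonus: 71.35 + 2 = 73.35
73.35 is ≥ 71 and < 74 → C-

C-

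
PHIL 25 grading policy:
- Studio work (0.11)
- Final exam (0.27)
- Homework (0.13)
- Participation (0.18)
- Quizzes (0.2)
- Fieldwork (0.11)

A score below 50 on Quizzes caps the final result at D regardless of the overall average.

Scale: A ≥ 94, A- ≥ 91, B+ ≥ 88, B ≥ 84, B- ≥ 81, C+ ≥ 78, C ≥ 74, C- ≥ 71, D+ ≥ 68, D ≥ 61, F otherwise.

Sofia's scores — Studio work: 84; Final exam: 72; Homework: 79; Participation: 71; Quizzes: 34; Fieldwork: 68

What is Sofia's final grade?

D

Quizzes score 34 < 50: minimum not met.
Weighted total:
  Studio work 84 × 0.11 = 9.24
  Final exam 72 × 0.27 = 19.44
  Homework 79 × 0.13 = 10.27
  Participation 71 × 0.18 = 12.78
  Quizzes 34 × 0.2 = 6.8
  Fieldwork 68 × 0.11 = 7.48
Sum = 66.01
66.01 would be D; cap at D applies → D.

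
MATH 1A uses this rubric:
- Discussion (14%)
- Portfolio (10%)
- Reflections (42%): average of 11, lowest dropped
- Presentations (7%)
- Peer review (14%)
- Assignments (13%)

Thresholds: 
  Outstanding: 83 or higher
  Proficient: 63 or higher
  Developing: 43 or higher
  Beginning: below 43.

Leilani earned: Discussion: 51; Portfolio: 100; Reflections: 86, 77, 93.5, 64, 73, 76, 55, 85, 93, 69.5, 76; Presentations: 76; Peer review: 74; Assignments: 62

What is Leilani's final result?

Reflections: drop 55 → average of remaining 10 = 793/10 = 79.3
Weighted total:
  Discussion 51 × 0.14 = 7.14
  Portfolio 100 × 0.1 = 10
  Reflections 79.3 × 0.42 = 33.306
  Presentations 76 × 0.07 = 5.32
  Peer review 74 × 0.14 = 10.36
  Assignments 62 × 0.13 = 8.06
Sum = 74.186
74.186 is ≥ 63 and < 83 → Proficient

Proficient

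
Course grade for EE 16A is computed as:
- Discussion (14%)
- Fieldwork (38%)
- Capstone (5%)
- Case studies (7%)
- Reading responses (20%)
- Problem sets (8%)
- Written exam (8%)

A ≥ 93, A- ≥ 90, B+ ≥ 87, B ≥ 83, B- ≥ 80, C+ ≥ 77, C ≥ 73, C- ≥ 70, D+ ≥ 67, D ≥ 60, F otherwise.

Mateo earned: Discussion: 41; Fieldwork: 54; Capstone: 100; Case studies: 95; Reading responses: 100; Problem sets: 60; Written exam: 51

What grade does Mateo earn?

D

Weighted total:
  Discussion 41 × 0.14 = 5.74
  Fieldwork 54 × 0.38 = 20.52
  Capstone 100 × 0.05 = 5
  Case studies 95 × 0.07 = 6.65
  Reading responses 100 × 0.2 = 20
  Problem sets 60 × 0.08 = 4.8
  Written exam 51 × 0.08 = 4.08
Sum = 66.79
66.79 is ≥ 60 and < 67 → D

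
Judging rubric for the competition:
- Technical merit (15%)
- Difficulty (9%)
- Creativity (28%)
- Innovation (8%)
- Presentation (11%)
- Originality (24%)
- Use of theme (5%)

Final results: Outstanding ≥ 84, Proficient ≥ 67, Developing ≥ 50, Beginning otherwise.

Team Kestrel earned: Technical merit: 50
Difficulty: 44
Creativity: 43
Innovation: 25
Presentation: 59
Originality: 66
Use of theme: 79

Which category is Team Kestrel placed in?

Developing

Weighted total:
  Technical merit 50 × 0.15 = 7.5
  Difficulty 44 × 0.09 = 3.96
  Creativity 43 × 0.28 = 12.04
  Innovation 25 × 0.08 = 2
  Presentation 59 × 0.11 = 6.49
  Originality 66 × 0.24 = 15.84
  Use of theme 79 × 0.05 = 3.95
Sum = 51.78
51.78 is ≥ 50 and < 67 → Developing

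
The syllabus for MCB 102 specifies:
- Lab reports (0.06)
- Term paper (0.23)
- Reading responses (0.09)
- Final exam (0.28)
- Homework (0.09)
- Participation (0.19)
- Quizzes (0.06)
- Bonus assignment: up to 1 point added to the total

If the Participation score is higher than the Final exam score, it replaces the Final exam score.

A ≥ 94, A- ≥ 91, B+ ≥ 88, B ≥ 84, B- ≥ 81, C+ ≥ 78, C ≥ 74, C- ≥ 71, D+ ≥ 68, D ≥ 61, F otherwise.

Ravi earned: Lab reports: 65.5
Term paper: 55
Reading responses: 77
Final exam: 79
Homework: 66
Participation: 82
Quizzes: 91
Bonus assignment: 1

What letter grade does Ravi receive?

Participation (82) > Final exam (79), so Final exam counts as 82.
Weighted total:
  Lab reports 65.5 × 0.06 = 3.93
  Term paper 55 × 0.23 = 12.65
  Reading responses 77 × 0.09 = 6.93
  Final exam 82 × 0.28 = 22.96
  Homework 66 × 0.09 = 5.94
  Participation 82 × 0.19 = 15.58
  Quizzes 91 × 0.06 = 5.46
Sum = 73.45
Bonus assignment: 73.45 + 1 = 74.45
74.45 is ≥ 74 and < 78 → C

C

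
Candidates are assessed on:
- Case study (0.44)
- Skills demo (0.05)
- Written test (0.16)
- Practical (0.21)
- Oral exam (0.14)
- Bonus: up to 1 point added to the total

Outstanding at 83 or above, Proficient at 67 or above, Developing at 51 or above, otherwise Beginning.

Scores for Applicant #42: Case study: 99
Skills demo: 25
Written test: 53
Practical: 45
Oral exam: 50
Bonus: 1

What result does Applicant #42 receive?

Proficient

Weighted total:
  Case study 99 × 0.44 = 43.56
  Skills demo 25 × 0.05 = 1.25
  Written test 53 × 0.16 = 8.48
  Practical 45 × 0.21 = 9.45
  Oral exam 50 × 0.14 = 7
Sum = 69.74
Bonus: 69.74 + 1 = 70.74
70.74 is ≥ 67 and < 83 → Proficient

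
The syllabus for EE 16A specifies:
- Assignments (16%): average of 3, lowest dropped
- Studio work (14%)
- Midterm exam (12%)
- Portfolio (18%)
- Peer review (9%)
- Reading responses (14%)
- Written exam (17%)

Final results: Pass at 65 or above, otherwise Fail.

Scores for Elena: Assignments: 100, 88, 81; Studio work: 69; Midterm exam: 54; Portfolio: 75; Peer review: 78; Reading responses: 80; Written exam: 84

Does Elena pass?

Assignments: drop 81 → average of remaining 2 = 188/2 = 94
Weighted total:
  Assignments 94 × 0.16 = 15.04
  Studio work 69 × 0.14 = 9.66
  Midterm exam 54 × 0.12 = 6.48
  Portfolio 75 × 0.18 = 13.5
  Peer review 78 × 0.09 = 7.02
  Reading responses 80 × 0.14 = 11.2
  Written exam 84 × 0.17 = 14.28
Sum = 77.18
77.18 ≥ 65 → Pass

Pass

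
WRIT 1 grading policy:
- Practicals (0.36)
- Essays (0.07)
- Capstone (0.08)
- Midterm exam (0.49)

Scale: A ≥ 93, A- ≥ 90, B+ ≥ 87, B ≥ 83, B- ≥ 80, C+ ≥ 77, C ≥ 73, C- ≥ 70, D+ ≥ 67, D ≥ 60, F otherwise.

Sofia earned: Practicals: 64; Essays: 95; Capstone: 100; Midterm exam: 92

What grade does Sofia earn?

B-

Weighted total:
  Practicals 64 × 0.36 = 23.04
  Essays 95 × 0.07 = 6.65
  Capstone 100 × 0.08 = 8
  Midterm exam 92 × 0.49 = 45.08
Sum = 82.77
82.77 is ≥ 80 and < 83 → B-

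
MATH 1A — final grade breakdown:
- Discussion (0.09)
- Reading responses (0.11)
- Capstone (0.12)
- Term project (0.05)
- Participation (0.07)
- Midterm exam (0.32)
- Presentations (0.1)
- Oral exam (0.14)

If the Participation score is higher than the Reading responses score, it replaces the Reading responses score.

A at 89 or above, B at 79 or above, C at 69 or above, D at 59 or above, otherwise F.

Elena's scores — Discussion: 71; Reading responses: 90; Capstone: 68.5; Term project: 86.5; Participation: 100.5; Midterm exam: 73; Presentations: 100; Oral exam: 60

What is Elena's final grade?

Participation (100.5) > Reading responses (90), so Reading responses counts as 100.5.
Weighted total:
  Discussion 71 × 0.09 = 6.39
  Reading responses 100.5 × 0.11 = 11.055
  Capstone 68.5 × 0.12 = 8.22
  Term project 86.5 × 0.05 = 4.325
  Participation 100.5 × 0.07 = 7.035
  Midterm exam 73 × 0.32 = 23.36
  Presentations 100 × 0.1 = 10
  Oral exam 60 × 0.14 = 8.4
Sum = 78.785
78.785 is ≥ 69 and < 79 → C

C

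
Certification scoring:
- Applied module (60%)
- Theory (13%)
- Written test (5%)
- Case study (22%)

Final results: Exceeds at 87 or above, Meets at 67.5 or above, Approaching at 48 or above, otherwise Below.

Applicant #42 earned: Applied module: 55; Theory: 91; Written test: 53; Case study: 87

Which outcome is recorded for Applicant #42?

Weighted total:
  Applied module 55 × 0.6 = 33
  Theory 91 × 0.13 = 11.83
  Written test 53 × 0.05 = 2.65
  Case study 87 × 0.22 = 19.14
Sum = 66.62
66.62 is ≥ 48 and < 67.5 → Approaching

Approaching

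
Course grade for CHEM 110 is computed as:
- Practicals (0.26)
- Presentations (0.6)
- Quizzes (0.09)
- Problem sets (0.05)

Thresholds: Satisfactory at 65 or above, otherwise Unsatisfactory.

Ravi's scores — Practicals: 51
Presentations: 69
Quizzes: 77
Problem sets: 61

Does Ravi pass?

Weighted total:
  Practicals 51 × 0.26 = 13.26
  Presentations 69 × 0.6 = 41.4
  Quizzes 77 × 0.09 = 6.93
  Problem sets 61 × 0.05 = 3.05
Sum = 64.64
64.64 < 65 → Unsatisfactory

Unsatisfactory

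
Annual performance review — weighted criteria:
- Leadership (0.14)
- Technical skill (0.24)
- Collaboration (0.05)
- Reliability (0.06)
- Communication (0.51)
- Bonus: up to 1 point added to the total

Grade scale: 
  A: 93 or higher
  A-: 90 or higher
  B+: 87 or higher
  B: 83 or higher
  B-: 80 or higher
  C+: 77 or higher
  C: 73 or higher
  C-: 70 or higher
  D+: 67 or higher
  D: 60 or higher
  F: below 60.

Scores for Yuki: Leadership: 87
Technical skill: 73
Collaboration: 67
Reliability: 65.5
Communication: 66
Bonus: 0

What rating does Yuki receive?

C-

Weighted total:
  Leadership 87 × 0.14 = 12.18
  Technical skill 73 × 0.24 = 17.52
  Collaboration 67 × 0.05 = 3.35
  Reliability 65.5 × 0.06 = 3.93
  Communication 66 × 0.51 = 33.66
Sum = 70.64
Bonus: 70.64 + 0 = 70.64
70.64 is ≥ 70 and < 73 → C-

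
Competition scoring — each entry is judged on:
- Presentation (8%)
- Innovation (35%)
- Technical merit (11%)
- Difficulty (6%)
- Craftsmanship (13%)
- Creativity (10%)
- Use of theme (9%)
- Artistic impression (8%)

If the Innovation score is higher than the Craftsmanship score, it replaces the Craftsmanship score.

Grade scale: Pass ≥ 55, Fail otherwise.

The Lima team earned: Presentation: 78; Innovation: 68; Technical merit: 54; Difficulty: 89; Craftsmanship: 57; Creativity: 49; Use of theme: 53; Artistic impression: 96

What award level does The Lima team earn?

Innovation (68) > Craftsmanship (57), so Craftsmanship counts as 68.
Weighted total:
  Presentation 78 × 0.08 = 6.24
  Innovation 68 × 0.35 = 23.8
  Technical merit 54 × 0.11 = 5.94
  Difficulty 89 × 0.06 = 5.34
  Craftsmanship 68 × 0.13 = 8.84
  Creativity 49 × 0.1 = 4.9
  Use of theme 53 × 0.09 = 4.77
  Artistic impression 96 × 0.08 = 7.68
Sum = 67.51
67.51 ≥ 55 → Pass

Pass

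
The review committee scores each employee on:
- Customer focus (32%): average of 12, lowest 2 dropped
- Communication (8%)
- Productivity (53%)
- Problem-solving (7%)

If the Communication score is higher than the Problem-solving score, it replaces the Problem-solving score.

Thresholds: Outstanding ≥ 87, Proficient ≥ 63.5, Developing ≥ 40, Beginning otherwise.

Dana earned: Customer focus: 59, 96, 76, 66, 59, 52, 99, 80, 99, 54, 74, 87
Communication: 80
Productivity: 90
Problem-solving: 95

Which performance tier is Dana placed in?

Proficient

Customer focus: drop 52, 54 → average of remaining 10 = 795/10 = 79.5
Communication (80) ≤ Problem-solving (95), so Problem-solving stays at 95.
Weighted total:
  Customer focus 79.5 × 0.32 = 25.44
  Communication 80 × 0.08 = 6.4
  Productivity 90 × 0.53 = 47.7
  Problem-solving 95 × 0.07 = 6.65
Sum = 86.19
86.19 is ≥ 63.5 and < 87 → Proficient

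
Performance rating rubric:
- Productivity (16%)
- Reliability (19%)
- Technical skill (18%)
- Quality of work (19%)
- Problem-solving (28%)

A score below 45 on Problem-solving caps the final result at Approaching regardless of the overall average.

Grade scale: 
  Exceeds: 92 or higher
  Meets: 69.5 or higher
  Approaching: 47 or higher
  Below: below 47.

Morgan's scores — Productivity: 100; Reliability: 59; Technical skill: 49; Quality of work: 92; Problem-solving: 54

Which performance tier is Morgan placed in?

Approaching

Problem-solving score 54 ≥ 45: minimum met.
Weighted total:
  Productivity 100 × 0.16 = 16
  Reliability 59 × 0.19 = 11.21
  Technical skill 49 × 0.18 = 8.82
  Quality of work 92 × 0.19 = 17.48
  Problem-solving 54 × 0.28 = 15.12
Sum = 68.63
68.63 is ≥ 47 and < 69.5 → Approaching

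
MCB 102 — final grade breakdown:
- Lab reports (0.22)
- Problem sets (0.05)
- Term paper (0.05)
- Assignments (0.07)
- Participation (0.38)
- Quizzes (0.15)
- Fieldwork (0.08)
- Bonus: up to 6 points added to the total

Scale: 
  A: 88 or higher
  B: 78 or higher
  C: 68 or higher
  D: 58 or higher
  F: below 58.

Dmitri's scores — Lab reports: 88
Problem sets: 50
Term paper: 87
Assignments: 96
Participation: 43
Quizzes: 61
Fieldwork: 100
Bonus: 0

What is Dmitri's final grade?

D

Weighted total:
  Lab reports 88 × 0.22 = 19.36
  Problem sets 50 × 0.05 = 2.5
  Term paper 87 × 0.05 = 4.35
  Assignments 96 × 0.07 = 6.72
  Participation 43 × 0.38 = 16.34
  Quizzes 61 × 0.15 = 9.15
  Fieldwork 100 × 0.08 = 8
Sum = 66.42
Bonus: 66.42 + 0 = 66.42
66.42 is ≥ 58 and < 68 → D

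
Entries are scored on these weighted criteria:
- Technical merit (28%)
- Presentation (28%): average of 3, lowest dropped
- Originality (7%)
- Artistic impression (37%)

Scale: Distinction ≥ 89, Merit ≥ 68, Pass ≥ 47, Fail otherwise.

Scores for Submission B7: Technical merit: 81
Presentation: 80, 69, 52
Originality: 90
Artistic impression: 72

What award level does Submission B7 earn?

Merit

Presentation: drop 52 → average of remaining 2 = 149/2 = 74.5
Weighted total:
  Technical merit 81 × 0.28 = 22.68
  Presentation 74.5 × 0.28 = 20.86
  Originality 90 × 0.07 = 6.3
  Artistic impression 72 × 0.37 = 26.64
Sum = 76.48
76.48 is ≥ 68 and < 89 → Merit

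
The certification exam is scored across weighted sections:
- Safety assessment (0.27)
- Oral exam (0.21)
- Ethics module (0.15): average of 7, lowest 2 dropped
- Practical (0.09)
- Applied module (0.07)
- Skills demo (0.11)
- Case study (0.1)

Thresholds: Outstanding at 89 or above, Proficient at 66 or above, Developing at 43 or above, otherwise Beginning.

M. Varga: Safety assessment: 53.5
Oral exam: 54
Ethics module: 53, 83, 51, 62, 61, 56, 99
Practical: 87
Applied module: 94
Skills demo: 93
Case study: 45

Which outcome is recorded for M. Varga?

Ethics module: drop 51, 53 → average of remaining 5 = 361/5 = 72.2
Weighted total:
  Safety assessment 53.5 × 0.27 = 14.445
  Oral exam 54 × 0.21 = 11.34
  Ethics module 72.2 × 0.15 = 10.83
  Practical 87 × 0.09 = 7.83
  Applied module 94 × 0.07 = 6.58
  Skills demo 93 × 0.11 = 10.23
  Case study 45 × 0.1 = 4.5
Sum = 65.755
65.755 is ≥ 43 and < 66 → Developing

Developing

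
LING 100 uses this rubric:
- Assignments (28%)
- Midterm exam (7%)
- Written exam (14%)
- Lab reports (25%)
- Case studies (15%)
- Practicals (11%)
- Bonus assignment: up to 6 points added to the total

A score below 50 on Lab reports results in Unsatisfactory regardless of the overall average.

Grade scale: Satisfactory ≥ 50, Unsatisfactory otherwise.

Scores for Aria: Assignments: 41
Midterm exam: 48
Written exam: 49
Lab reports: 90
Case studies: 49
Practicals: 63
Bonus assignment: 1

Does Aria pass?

Satisfactory

Lab reports score 90 ≥ 50: minimum met.
Weighted total:
  Assignments 41 × 0.28 = 11.48
  Midterm exam 48 × 0.07 = 3.36
  Written exam 49 × 0.14 = 6.86
  Lab reports 90 × 0.25 = 22.5
  Case studies 49 × 0.15 = 7.35
  Practicals 63 × 0.11 = 6.93
Sum = 58.48
Bonus assignment: 58.48 + 1 = 59.48
59.48 ≥ 50 → Satisfactory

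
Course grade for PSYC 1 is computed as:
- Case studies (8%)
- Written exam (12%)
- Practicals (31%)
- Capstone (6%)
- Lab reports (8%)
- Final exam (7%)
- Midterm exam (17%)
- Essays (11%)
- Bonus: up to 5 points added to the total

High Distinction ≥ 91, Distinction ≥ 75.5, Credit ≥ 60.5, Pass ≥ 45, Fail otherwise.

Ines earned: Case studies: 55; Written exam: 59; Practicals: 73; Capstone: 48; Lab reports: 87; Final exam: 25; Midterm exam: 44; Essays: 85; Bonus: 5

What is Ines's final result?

Weighted total:
  Case studies 55 × 0.08 = 4.4
  Written exam 59 × 0.12 = 7.08
  Practicals 73 × 0.31 = 22.63
  Capstone 48 × 0.06 = 2.88
  Lab reports 87 × 0.08 = 6.96
  Final exam 25 × 0.07 = 1.75
  Midterm exam 44 × 0.17 = 7.48
  Essays 85 × 0.11 = 9.35
Sum = 62.53
Bonus: 62.53 + 5 = 67.53
67.53 is ≥ 60.5 and < 75.5 → Credit

Credit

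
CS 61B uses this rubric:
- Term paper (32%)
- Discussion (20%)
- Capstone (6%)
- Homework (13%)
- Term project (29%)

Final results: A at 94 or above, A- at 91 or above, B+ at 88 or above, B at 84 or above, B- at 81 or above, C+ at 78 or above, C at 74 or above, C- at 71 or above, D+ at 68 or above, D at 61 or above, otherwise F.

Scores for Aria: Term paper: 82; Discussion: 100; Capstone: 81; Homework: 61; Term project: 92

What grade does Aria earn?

Weighted total:
  Term paper 82 × 0.32 = 26.24
  Discussion 100 × 0.2 = 20
  Capstone 81 × 0.06 = 4.86
  Homework 61 × 0.13 = 7.93
  Term project 92 × 0.29 = 26.68
Sum = 85.71
85.71 is ≥ 84 and < 88 → B

B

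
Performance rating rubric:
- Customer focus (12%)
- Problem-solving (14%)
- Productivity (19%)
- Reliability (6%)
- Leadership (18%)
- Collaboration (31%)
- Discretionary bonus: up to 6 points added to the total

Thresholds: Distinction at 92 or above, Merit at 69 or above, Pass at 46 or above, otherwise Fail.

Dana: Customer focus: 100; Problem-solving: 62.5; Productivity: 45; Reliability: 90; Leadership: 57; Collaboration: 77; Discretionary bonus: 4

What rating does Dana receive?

Merit

Weighted total:
  Customer focus 100 × 0.12 = 12
  Problem-solving 62.5 × 0.14 = 8.75
  Productivity 45 × 0.19 = 8.55
  Reliability 90 × 0.06 = 5.4
  Leadership 57 × 0.18 = 10.26
  Collaboration 77 × 0.31 = 23.87
Sum = 68.83
Discretionary bonus: 68.83 + 4 = 72.83
72.83 is ≥ 69 and < 92 → Merit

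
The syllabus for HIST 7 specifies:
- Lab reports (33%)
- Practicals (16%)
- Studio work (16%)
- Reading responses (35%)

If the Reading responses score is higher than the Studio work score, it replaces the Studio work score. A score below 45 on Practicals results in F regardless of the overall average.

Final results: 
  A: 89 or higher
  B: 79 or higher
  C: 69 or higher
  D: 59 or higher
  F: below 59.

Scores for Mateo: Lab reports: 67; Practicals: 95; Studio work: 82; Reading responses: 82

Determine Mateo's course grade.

B

Reading responses (82) ≤ Studio work (82), so Studio work stays at 82.
Practicals score 95 ≥ 45: minimum met.
Weighted total:
  Lab reports 67 × 0.33 = 22.11
  Practicals 95 × 0.16 = 15.2
  Studio work 82 × 0.16 = 13.12
  Reading responses 82 × 0.35 = 28.7
Sum = 79.13
79.13 is ≥ 79 and < 89 → B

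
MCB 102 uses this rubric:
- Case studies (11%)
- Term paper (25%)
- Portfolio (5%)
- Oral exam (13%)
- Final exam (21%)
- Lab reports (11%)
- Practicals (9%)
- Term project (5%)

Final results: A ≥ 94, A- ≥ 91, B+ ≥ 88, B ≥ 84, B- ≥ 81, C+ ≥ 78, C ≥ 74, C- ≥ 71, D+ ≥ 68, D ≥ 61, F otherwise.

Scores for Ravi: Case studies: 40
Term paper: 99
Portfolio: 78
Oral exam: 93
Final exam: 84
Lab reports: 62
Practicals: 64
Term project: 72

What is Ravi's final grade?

Weighted total:
  Case studies 40 × 0.11 = 4.4
  Term paper 99 × 0.25 = 24.75
  Portfolio 78 × 0.05 = 3.9
  Oral exam 93 × 0.13 = 12.09
  Final exam 84 × 0.21 = 17.64
  Lab reports 62 × 0.11 = 6.82
  Practicals 64 × 0.09 = 5.76
  Term project 72 × 0.05 = 3.6
Sum = 78.96
78.96 is ≥ 78 and < 81 → C+

C+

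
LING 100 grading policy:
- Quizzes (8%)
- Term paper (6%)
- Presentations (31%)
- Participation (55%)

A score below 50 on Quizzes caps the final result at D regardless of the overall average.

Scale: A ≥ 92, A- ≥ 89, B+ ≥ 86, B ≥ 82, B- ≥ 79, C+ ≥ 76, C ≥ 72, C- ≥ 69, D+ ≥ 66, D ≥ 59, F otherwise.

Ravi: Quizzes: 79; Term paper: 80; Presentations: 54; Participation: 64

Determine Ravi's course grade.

D

Quizzes score 79 ≥ 50: minimum met.
Weighted total:
  Quizzes 79 × 0.08 = 6.32
  Term paper 80 × 0.06 = 4.8
  Presentations 54 × 0.31 = 16.74
  Participation 64 × 0.55 = 35.2
Sum = 63.06
63.06 is ≥ 59 and < 66 → D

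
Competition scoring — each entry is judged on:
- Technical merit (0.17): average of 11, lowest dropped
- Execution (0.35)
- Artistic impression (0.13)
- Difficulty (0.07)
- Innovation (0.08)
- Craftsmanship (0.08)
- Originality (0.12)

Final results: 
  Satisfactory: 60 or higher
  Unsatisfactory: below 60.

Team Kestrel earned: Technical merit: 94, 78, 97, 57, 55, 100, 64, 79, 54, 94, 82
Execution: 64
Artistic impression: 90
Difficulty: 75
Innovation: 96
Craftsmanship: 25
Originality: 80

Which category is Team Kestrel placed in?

Satisfactory

Technical merit: drop 54 → average of remaining 10 = 800/10 = 80
Weighted total:
  Technical merit 80 × 0.17 = 13.6
  Execution 64 × 0.35 = 22.4
  Artistic impression 90 × 0.13 = 11.7
  Difficulty 75 × 0.07 = 5.25
  Innovation 96 × 0.08 = 7.68
  Craftsmanship 25 × 0.08 = 2
  Originality 80 × 0.12 = 9.6
Sum = 72.23
72.23 ≥ 60 → Satisfactory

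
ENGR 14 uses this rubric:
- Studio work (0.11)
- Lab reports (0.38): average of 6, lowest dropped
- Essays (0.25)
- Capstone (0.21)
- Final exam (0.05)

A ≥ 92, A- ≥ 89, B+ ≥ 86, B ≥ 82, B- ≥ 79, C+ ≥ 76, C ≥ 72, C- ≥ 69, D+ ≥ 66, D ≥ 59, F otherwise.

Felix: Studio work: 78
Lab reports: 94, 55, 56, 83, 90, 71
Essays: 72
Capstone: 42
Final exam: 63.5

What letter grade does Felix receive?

Lab reports: drop 55 → average of remaining 5 = 394/5 = 78.8
Weighted total:
  Studio work 78 × 0.11 = 8.58
  Lab reports 78.8 × 0.38 = 29.944
  Essays 72 × 0.25 = 18
  Capstone 42 × 0.21 = 8.82
  Final exam 63.5 × 0.05 = 3.175
Sum = 68.519
68.519 is ≥ 66 and < 69 → D+

D+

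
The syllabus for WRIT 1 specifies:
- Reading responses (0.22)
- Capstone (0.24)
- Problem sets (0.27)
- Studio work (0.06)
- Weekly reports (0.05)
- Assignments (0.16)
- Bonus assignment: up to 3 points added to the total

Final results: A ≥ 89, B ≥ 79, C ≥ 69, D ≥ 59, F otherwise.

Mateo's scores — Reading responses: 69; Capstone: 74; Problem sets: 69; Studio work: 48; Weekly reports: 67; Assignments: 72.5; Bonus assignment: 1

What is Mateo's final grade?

Weighted total:
  Reading responses 69 × 0.22 = 15.18
  Capstone 74 × 0.24 = 17.76
  Problem sets 69 × 0.27 = 18.63
  Studio work 48 × 0.06 = 2.88
  Weekly reports 67 × 0.05 = 3.35
  Assignments 72.5 × 0.16 = 11.6
Sum = 69.4
Bonus assignment: 69.4 + 1 = 70.4
70.4 is ≥ 69 and < 79 → C

C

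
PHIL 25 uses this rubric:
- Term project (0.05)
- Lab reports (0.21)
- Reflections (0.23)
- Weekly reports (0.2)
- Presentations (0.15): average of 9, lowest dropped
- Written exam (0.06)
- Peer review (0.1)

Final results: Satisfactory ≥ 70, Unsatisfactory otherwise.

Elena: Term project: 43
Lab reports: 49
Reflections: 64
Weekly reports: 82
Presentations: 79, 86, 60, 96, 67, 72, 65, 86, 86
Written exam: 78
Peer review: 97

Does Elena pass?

Unsatisfactory

Presentations: drop 60 → average of remaining 8 = 637/8 = 79.625
Weighted total:
  Term project 43 × 0.05 = 2.15
  Lab reports 49 × 0.21 = 10.29
  Reflections 64 × 0.23 = 14.72
  Weekly reports 82 × 0.2 = 16.4
  Presentations 79.625 × 0.15 = 11.94375
  Written exam 78 × 0.06 = 4.68
  Peer review 97 × 0.1 = 9.7
Sum = 69.88375
69.88375 < 70 → Unsatisfactory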